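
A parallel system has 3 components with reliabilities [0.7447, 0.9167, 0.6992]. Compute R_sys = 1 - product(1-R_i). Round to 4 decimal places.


Components: [0.7447, 0.9167, 0.6992]
(1 - 0.7447) = 0.2553, running product = 0.2553
(1 - 0.9167) = 0.0833, running product = 0.0213
(1 - 0.6992) = 0.3008, running product = 0.0064
Product of (1-R_i) = 0.0064
R_sys = 1 - 0.0064 = 0.9936

0.9936


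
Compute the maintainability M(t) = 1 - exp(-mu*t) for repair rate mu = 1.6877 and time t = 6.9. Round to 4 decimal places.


mu = 1.6877, t = 6.9
mu * t = 1.6877 * 6.9 = 11.6451
exp(-11.6451) = 0.0
M(t) = 1 - 0.0
M(t) = 1.0

1.0


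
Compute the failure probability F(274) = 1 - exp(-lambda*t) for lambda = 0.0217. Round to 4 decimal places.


lambda = 0.0217, t = 274
lambda * t = 5.9458
exp(-5.9458) = 0.0026
F(t) = 1 - 0.0026
F(t) = 0.9974

0.9974


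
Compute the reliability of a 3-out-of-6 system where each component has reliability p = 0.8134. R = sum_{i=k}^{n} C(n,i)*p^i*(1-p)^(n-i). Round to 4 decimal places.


k = 3, n = 6, p = 0.8134
i=3: C(6,3)=20 * 0.8134^3 * 0.1866^3 = 0.0699
i=4: C(6,4)=15 * 0.8134^4 * 0.1866^2 = 0.2286
i=5: C(6,5)=6 * 0.8134^5 * 0.1866^1 = 0.3986
i=6: C(6,6)=1 * 0.8134^6 * 0.1866^0 = 0.2896
R = sum of terms = 0.9868

0.9868


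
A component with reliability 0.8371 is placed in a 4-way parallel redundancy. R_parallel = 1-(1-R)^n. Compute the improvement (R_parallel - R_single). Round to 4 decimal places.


R_single = 0.8371, n = 4
1 - R_single = 0.1629
(1 - R_single)^n = 0.1629^4 = 0.0007
R_parallel = 1 - 0.0007 = 0.9993
Improvement = 0.9993 - 0.8371
Improvement = 0.1622

0.1622


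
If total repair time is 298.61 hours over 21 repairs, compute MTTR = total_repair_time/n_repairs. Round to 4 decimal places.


total_repair_time = 298.61
n_repairs = 21
MTTR = 298.61 / 21
MTTR = 14.2195

14.2195


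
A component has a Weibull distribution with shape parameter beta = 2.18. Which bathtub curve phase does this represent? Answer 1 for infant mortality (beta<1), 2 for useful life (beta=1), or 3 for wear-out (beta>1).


beta = 2.18
Compare beta to 1:
beta < 1 => infant mortality (phase 1)
beta = 1 => useful life (phase 2)
beta > 1 => wear-out (phase 3)
Since beta = 2.18, this is wear-out (increasing failure rate)
Phase = 3

3


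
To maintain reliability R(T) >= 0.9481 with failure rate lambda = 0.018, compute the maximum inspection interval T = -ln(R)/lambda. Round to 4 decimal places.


R_target = 0.9481
lambda = 0.018
-ln(0.9481) = 0.0533
T = 0.0533 / 0.018
T = 2.9608

2.9608


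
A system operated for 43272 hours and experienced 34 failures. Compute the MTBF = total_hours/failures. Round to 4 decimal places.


total_hours = 43272
failures = 34
MTBF = 43272 / 34
MTBF = 1272.7059

1272.7059


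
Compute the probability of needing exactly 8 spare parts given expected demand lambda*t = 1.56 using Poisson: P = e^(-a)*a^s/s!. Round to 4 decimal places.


a = 1.56, s = 8
e^(-a) = e^(-1.56) = 0.2101
a^s = 1.56^8 = 35.0749
s! = 40320
P = 0.2101 * 35.0749 / 40320
P = 0.0002

0.0002


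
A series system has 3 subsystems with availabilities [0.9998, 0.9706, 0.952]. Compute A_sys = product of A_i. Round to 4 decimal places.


Subsystems: [0.9998, 0.9706, 0.952]
After subsystem 1 (A=0.9998): product = 0.9998
After subsystem 2 (A=0.9706): product = 0.9704
After subsystem 3 (A=0.952): product = 0.9238
A_sys = 0.9238

0.9238


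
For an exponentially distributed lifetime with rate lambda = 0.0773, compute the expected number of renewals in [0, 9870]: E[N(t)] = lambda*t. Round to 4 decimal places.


lambda = 0.0773
t = 9870
E[N(t)] = lambda * t
E[N(t)] = 0.0773 * 9870
E[N(t)] = 762.951

762.951


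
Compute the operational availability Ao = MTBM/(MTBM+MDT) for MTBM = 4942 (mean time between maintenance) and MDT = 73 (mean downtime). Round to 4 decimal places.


MTBM = 4942
MDT = 73
MTBM + MDT = 5015
Ao = 4942 / 5015
Ao = 0.9854

0.9854


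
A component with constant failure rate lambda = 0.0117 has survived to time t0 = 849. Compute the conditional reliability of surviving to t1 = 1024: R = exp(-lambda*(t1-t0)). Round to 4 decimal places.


lambda = 0.0117
t0 = 849, t1 = 1024
t1 - t0 = 175
lambda * (t1-t0) = 0.0117 * 175 = 2.0475
R = exp(-2.0475)
R = 0.1291

0.1291


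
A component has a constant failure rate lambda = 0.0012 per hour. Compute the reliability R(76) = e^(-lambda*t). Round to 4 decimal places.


lambda = 0.0012
t = 76
lambda * t = 0.0912
R(t) = e^(-0.0912)
R(t) = 0.9128

0.9128


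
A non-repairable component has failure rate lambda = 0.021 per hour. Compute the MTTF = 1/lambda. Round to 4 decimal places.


lambda = 0.021
MTTF = 1 / 0.021
MTTF = 47.619

47.619


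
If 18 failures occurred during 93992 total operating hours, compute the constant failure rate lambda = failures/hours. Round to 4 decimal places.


failures = 18
total_hours = 93992
lambda = 18 / 93992
lambda = 0.0002

0.0002


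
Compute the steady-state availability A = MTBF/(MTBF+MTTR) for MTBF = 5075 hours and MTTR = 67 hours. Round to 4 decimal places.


MTBF = 5075
MTTR = 67
MTBF + MTTR = 5142
A = 5075 / 5142
A = 0.987

0.987


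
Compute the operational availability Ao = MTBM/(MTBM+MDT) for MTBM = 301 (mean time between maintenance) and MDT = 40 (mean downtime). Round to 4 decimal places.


MTBM = 301
MDT = 40
MTBM + MDT = 341
Ao = 301 / 341
Ao = 0.8827

0.8827


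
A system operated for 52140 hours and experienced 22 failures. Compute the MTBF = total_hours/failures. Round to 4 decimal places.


total_hours = 52140
failures = 22
MTBF = 52140 / 22
MTBF = 2370.0

2370.0


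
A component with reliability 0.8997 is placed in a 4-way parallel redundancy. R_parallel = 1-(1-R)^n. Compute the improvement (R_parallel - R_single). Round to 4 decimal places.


R_single = 0.8997, n = 4
1 - R_single = 0.1003
(1 - R_single)^n = 0.1003^4 = 0.0001
R_parallel = 1 - 0.0001 = 0.9999
Improvement = 0.9999 - 0.8997
Improvement = 0.1002

0.1002


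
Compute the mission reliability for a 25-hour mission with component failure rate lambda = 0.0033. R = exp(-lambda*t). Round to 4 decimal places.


lambda = 0.0033
mission_time = 25
lambda * t = 0.0033 * 25 = 0.0825
R = exp(-0.0825)
R = 0.9208

0.9208


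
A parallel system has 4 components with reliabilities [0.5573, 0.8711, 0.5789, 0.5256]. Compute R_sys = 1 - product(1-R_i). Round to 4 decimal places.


Components: [0.5573, 0.8711, 0.5789, 0.5256]
(1 - 0.5573) = 0.4427, running product = 0.4427
(1 - 0.8711) = 0.1289, running product = 0.0571
(1 - 0.5789) = 0.4211, running product = 0.024
(1 - 0.5256) = 0.4744, running product = 0.0114
Product of (1-R_i) = 0.0114
R_sys = 1 - 0.0114 = 0.9886

0.9886


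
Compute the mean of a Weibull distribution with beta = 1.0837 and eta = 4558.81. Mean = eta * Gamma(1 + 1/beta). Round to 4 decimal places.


beta = 1.0837, eta = 4558.81
1/beta = 0.9228
1 + 1/beta = 1.9228
Gamma(1.9228) = 0.9698
Mean = 4558.81 * 0.9698
Mean = 4420.9876

4420.9876


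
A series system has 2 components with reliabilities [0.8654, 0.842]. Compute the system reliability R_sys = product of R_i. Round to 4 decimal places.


Components: [0.8654, 0.842]
After component 1 (R=0.8654): product = 0.8654
After component 2 (R=0.842): product = 0.7287
R_sys = 0.7287

0.7287


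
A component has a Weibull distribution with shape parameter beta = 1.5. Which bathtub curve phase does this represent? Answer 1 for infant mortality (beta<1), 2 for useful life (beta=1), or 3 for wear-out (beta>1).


beta = 1.5
Compare beta to 1:
beta < 1 => infant mortality (phase 1)
beta = 1 => useful life (phase 2)
beta > 1 => wear-out (phase 3)
Since beta = 1.5, this is wear-out (increasing failure rate)
Phase = 3

3


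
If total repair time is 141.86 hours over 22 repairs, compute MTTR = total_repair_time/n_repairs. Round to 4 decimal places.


total_repair_time = 141.86
n_repairs = 22
MTTR = 141.86 / 22
MTTR = 6.4482

6.4482


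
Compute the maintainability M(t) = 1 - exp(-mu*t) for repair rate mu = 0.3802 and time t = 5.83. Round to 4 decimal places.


mu = 0.3802, t = 5.83
mu * t = 0.3802 * 5.83 = 2.2166
exp(-2.2166) = 0.109
M(t) = 1 - 0.109
M(t) = 0.891

0.891


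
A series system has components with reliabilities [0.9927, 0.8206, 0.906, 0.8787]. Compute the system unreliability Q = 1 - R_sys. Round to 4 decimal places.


Components: [0.9927, 0.8206, 0.906, 0.8787]
After component 1: product = 0.9927
After component 2: product = 0.8146
After component 3: product = 0.738
After component 4: product = 0.6485
R_sys = 0.6485
Q = 1 - 0.6485 = 0.3515

0.3515


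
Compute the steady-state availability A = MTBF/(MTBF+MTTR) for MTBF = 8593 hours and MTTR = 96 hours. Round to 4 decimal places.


MTBF = 8593
MTTR = 96
MTBF + MTTR = 8689
A = 8593 / 8689
A = 0.989

0.989


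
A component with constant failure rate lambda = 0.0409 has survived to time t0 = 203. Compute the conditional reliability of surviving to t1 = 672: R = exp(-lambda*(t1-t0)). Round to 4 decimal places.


lambda = 0.0409
t0 = 203, t1 = 672
t1 - t0 = 469
lambda * (t1-t0) = 0.0409 * 469 = 19.1821
R = exp(-19.1821)
R = 0.0

0.0


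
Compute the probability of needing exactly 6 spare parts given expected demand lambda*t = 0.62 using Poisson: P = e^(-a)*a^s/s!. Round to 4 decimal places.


a = 0.62, s = 6
e^(-a) = e^(-0.62) = 0.5379
a^s = 0.62^6 = 0.0568
s! = 720
P = 0.5379 * 0.0568 / 720
P = 0.0

0.0


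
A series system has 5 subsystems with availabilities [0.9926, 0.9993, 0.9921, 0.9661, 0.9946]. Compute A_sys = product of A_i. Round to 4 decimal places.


Subsystems: [0.9926, 0.9993, 0.9921, 0.9661, 0.9946]
After subsystem 1 (A=0.9926): product = 0.9926
After subsystem 2 (A=0.9993): product = 0.9919
After subsystem 3 (A=0.9921): product = 0.9841
After subsystem 4 (A=0.9661): product = 0.9507
After subsystem 5 (A=0.9946): product = 0.9456
A_sys = 0.9456

0.9456


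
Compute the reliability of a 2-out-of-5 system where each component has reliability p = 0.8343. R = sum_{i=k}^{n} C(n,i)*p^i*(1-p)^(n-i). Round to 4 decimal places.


k = 2, n = 5, p = 0.8343
i=2: C(5,2)=10 * 0.8343^2 * 0.1657^3 = 0.0317
i=3: C(5,3)=10 * 0.8343^3 * 0.1657^2 = 0.1594
i=4: C(5,4)=5 * 0.8343^4 * 0.1657^1 = 0.4014
i=5: C(5,5)=1 * 0.8343^5 * 0.1657^0 = 0.4042
R = sum of terms = 0.9967

0.9967


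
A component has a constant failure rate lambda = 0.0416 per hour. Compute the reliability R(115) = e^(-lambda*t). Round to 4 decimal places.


lambda = 0.0416
t = 115
lambda * t = 4.784
R(t) = e^(-4.784)
R(t) = 0.0084

0.0084


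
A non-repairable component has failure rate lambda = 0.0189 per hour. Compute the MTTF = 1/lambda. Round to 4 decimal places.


lambda = 0.0189
MTTF = 1 / 0.0189
MTTF = 52.9101

52.9101


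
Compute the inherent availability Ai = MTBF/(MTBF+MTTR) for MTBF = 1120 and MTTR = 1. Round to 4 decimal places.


MTBF = 1120
MTTR = 1
MTBF + MTTR = 1121
Ai = 1120 / 1121
Ai = 0.9991

0.9991


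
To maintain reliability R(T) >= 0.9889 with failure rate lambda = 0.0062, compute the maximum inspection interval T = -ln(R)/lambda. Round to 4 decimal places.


R_target = 0.9889
lambda = 0.0062
-ln(0.9889) = 0.0112
T = 0.0112 / 0.0062
T = 1.8003

1.8003


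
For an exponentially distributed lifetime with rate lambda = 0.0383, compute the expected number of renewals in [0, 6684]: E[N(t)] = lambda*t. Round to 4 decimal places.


lambda = 0.0383
t = 6684
E[N(t)] = lambda * t
E[N(t)] = 0.0383 * 6684
E[N(t)] = 255.9972

255.9972


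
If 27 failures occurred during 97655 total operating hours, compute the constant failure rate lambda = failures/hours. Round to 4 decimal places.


failures = 27
total_hours = 97655
lambda = 27 / 97655
lambda = 0.0003

0.0003


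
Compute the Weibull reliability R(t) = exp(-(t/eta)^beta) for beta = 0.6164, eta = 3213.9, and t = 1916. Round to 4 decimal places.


beta = 0.6164, eta = 3213.9, t = 1916
t/eta = 1916 / 3213.9 = 0.5962
(t/eta)^beta = 0.5962^0.6164 = 0.727
R(t) = exp(-0.727)
R(t) = 0.4834

0.4834


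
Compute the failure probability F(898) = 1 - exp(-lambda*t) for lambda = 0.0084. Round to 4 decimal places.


lambda = 0.0084, t = 898
lambda * t = 7.5432
exp(-7.5432) = 0.0005
F(t) = 1 - 0.0005
F(t) = 0.9995

0.9995


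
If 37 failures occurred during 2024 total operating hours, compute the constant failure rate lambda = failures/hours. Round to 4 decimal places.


failures = 37
total_hours = 2024
lambda = 37 / 2024
lambda = 0.0183

0.0183


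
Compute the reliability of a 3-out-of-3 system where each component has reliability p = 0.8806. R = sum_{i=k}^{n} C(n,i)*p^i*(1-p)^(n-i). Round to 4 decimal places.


k = 3, n = 3, p = 0.8806
i=3: C(3,3)=1 * 0.8806^3 * 0.1194^0 = 0.6829
R = sum of terms = 0.6829

0.6829


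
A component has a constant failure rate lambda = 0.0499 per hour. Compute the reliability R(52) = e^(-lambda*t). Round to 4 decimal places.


lambda = 0.0499
t = 52
lambda * t = 2.5948
R(t) = e^(-2.5948)
R(t) = 0.0747

0.0747


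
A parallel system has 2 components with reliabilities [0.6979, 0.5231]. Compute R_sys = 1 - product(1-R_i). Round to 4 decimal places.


Components: [0.6979, 0.5231]
(1 - 0.6979) = 0.3021, running product = 0.3021
(1 - 0.5231) = 0.4769, running product = 0.1441
Product of (1-R_i) = 0.1441
R_sys = 1 - 0.1441 = 0.8559

0.8559


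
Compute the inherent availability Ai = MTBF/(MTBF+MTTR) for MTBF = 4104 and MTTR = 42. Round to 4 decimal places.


MTBF = 4104
MTTR = 42
MTBF + MTTR = 4146
Ai = 4104 / 4146
Ai = 0.9899

0.9899


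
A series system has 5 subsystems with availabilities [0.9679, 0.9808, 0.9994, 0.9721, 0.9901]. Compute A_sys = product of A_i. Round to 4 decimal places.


Subsystems: [0.9679, 0.9808, 0.9994, 0.9721, 0.9901]
After subsystem 1 (A=0.9679): product = 0.9679
After subsystem 2 (A=0.9808): product = 0.9493
After subsystem 3 (A=0.9994): product = 0.9487
After subsystem 4 (A=0.9721): product = 0.9223
After subsystem 5 (A=0.9901): product = 0.9131
A_sys = 0.9131

0.9131


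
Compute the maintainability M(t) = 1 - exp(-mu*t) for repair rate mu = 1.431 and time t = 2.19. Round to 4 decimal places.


mu = 1.431, t = 2.19
mu * t = 1.431 * 2.19 = 3.1339
exp(-3.1339) = 0.0435
M(t) = 1 - 0.0435
M(t) = 0.9565

0.9565


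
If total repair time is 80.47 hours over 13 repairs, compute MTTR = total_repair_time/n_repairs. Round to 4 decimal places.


total_repair_time = 80.47
n_repairs = 13
MTTR = 80.47 / 13
MTTR = 6.19

6.19


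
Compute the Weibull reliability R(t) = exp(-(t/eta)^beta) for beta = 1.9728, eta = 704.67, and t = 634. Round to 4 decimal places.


beta = 1.9728, eta = 704.67, t = 634
t/eta = 634 / 704.67 = 0.8997
(t/eta)^beta = 0.8997^1.9728 = 0.8118
R(t) = exp(-0.8118)
R(t) = 0.4441

0.4441


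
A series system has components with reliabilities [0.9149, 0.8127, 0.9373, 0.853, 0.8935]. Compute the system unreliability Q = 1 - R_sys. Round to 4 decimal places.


Components: [0.9149, 0.8127, 0.9373, 0.853, 0.8935]
After component 1: product = 0.9149
After component 2: product = 0.7435
After component 3: product = 0.6969
After component 4: product = 0.5945
After component 5: product = 0.5312
R_sys = 0.5312
Q = 1 - 0.5312 = 0.4688

0.4688


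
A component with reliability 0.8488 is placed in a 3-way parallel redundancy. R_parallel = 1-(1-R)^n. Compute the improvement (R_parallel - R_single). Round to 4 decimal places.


R_single = 0.8488, n = 3
1 - R_single = 0.1512
(1 - R_single)^n = 0.1512^3 = 0.0035
R_parallel = 1 - 0.0035 = 0.9965
Improvement = 0.9965 - 0.8488
Improvement = 0.1477

0.1477


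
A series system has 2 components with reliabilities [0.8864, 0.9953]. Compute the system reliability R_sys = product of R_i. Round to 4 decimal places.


Components: [0.8864, 0.9953]
After component 1 (R=0.8864): product = 0.8864
After component 2 (R=0.9953): product = 0.8822
R_sys = 0.8822

0.8822


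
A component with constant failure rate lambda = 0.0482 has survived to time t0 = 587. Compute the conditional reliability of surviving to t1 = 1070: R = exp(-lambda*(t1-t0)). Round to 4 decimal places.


lambda = 0.0482
t0 = 587, t1 = 1070
t1 - t0 = 483
lambda * (t1-t0) = 0.0482 * 483 = 23.2806
R = exp(-23.2806)
R = 0.0

0.0


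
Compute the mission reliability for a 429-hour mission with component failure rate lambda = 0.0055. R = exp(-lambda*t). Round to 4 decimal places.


lambda = 0.0055
mission_time = 429
lambda * t = 0.0055 * 429 = 2.3595
R = exp(-2.3595)
R = 0.0945

0.0945


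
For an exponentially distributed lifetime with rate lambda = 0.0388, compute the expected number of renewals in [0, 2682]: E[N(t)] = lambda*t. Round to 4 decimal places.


lambda = 0.0388
t = 2682
E[N(t)] = lambda * t
E[N(t)] = 0.0388 * 2682
E[N(t)] = 104.0616

104.0616


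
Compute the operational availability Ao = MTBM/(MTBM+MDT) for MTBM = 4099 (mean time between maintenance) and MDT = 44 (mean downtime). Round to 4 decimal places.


MTBM = 4099
MDT = 44
MTBM + MDT = 4143
Ao = 4099 / 4143
Ao = 0.9894

0.9894


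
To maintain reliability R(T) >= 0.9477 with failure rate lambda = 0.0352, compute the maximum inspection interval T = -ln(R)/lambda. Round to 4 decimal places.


R_target = 0.9477
lambda = 0.0352
-ln(0.9477) = 0.0537
T = 0.0537 / 0.0352
T = 1.5261

1.5261


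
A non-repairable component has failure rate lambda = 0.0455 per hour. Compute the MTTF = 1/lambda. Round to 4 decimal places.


lambda = 0.0455
MTTF = 1 / 0.0455
MTTF = 21.978

21.978


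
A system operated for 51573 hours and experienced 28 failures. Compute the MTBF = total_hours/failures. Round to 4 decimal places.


total_hours = 51573
failures = 28
MTBF = 51573 / 28
MTBF = 1841.8929

1841.8929


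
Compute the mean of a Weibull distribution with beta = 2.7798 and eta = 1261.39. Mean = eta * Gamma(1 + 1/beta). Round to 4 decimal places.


beta = 2.7798, eta = 1261.39
1/beta = 0.3597
1 + 1/beta = 1.3597
Gamma(1.3597) = 0.8902
Mean = 1261.39 * 0.8902
Mean = 1122.9003

1122.9003


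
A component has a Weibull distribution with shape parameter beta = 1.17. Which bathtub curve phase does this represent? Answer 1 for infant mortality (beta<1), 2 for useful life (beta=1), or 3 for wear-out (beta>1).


beta = 1.17
Compare beta to 1:
beta < 1 => infant mortality (phase 1)
beta = 1 => useful life (phase 2)
beta > 1 => wear-out (phase 3)
Since beta = 1.17, this is wear-out (increasing failure rate)
Phase = 3

3


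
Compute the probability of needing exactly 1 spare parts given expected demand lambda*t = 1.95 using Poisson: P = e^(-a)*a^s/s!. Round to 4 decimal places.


a = 1.95, s = 1
e^(-a) = e^(-1.95) = 0.1423
a^s = 1.95^1 = 1.95
s! = 1
P = 0.1423 * 1.95 / 1
P = 0.2774

0.2774


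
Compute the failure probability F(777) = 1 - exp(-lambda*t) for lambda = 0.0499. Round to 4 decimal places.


lambda = 0.0499, t = 777
lambda * t = 38.7723
exp(-38.7723) = 0.0
F(t) = 1 - 0.0
F(t) = 1.0

1.0


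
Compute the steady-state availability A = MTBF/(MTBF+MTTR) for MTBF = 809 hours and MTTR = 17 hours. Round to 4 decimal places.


MTBF = 809
MTTR = 17
MTBF + MTTR = 826
A = 809 / 826
A = 0.9794

0.9794


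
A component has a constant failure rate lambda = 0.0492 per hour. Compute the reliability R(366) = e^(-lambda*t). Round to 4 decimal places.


lambda = 0.0492
t = 366
lambda * t = 18.0072
R(t) = e^(-18.0072)
R(t) = 0.0

0.0


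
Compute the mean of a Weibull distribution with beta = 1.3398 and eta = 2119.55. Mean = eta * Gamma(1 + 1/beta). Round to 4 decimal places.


beta = 1.3398, eta = 2119.55
1/beta = 0.7464
1 + 1/beta = 1.7464
Gamma(1.7464) = 0.9182
Mean = 2119.55 * 0.9182
Mean = 1946.2644

1946.2644


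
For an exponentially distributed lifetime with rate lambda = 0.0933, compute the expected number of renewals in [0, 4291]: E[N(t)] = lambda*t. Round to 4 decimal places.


lambda = 0.0933
t = 4291
E[N(t)] = lambda * t
E[N(t)] = 0.0933 * 4291
E[N(t)] = 400.3503

400.3503


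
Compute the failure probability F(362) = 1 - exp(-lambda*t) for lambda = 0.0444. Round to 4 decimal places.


lambda = 0.0444, t = 362
lambda * t = 16.0728
exp(-16.0728) = 0.0
F(t) = 1 - 0.0
F(t) = 1.0

1.0


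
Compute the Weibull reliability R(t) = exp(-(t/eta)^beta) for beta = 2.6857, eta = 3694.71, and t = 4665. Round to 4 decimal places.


beta = 2.6857, eta = 3694.71, t = 4665
t/eta = 4665 / 3694.71 = 1.2626
(t/eta)^beta = 1.2626^2.6857 = 1.8706
R(t) = exp(-1.8706)
R(t) = 0.154

0.154


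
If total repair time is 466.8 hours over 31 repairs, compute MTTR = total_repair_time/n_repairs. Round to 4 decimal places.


total_repair_time = 466.8
n_repairs = 31
MTTR = 466.8 / 31
MTTR = 15.0581

15.0581


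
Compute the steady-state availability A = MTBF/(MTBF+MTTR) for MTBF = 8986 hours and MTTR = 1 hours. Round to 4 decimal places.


MTBF = 8986
MTTR = 1
MTBF + MTTR = 8987
A = 8986 / 8987
A = 0.9999

0.9999


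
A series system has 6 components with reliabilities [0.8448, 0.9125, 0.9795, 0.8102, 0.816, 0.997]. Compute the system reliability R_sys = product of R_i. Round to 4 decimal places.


Components: [0.8448, 0.9125, 0.9795, 0.8102, 0.816, 0.997]
After component 1 (R=0.8448): product = 0.8448
After component 2 (R=0.9125): product = 0.7709
After component 3 (R=0.9795): product = 0.7551
After component 4 (R=0.8102): product = 0.6118
After component 5 (R=0.816): product = 0.4992
After component 6 (R=0.997): product = 0.4977
R_sys = 0.4977

0.4977


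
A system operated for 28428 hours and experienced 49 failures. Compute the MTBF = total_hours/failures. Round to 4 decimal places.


total_hours = 28428
failures = 49
MTBF = 28428 / 49
MTBF = 580.1633

580.1633


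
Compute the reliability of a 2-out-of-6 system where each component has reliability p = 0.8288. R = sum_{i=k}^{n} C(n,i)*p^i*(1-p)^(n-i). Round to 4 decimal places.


k = 2, n = 6, p = 0.8288
i=2: C(6,2)=15 * 0.8288^2 * 0.1712^4 = 0.0089
i=3: C(6,3)=20 * 0.8288^3 * 0.1712^3 = 0.0571
i=4: C(6,4)=15 * 0.8288^4 * 0.1712^2 = 0.2074
i=5: C(6,5)=6 * 0.8288^5 * 0.1712^1 = 0.4017
i=6: C(6,6)=1 * 0.8288^6 * 0.1712^0 = 0.3241
R = sum of terms = 0.9992

0.9992


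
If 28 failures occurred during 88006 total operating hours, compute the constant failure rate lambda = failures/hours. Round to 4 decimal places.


failures = 28
total_hours = 88006
lambda = 28 / 88006
lambda = 0.0003

0.0003


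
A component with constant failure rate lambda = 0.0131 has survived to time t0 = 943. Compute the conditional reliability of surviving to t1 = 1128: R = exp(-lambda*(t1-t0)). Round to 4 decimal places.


lambda = 0.0131
t0 = 943, t1 = 1128
t1 - t0 = 185
lambda * (t1-t0) = 0.0131 * 185 = 2.4235
R = exp(-2.4235)
R = 0.0886

0.0886


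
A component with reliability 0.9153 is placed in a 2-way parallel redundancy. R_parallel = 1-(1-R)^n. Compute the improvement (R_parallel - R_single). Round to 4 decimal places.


R_single = 0.9153, n = 2
1 - R_single = 0.0847
(1 - R_single)^n = 0.0847^2 = 0.0072
R_parallel = 1 - 0.0072 = 0.9928
Improvement = 0.9928 - 0.9153
Improvement = 0.0775

0.0775


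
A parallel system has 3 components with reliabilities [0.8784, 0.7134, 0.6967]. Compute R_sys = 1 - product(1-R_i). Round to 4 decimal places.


Components: [0.8784, 0.7134, 0.6967]
(1 - 0.8784) = 0.1216, running product = 0.1216
(1 - 0.7134) = 0.2866, running product = 0.0349
(1 - 0.6967) = 0.3033, running product = 0.0106
Product of (1-R_i) = 0.0106
R_sys = 1 - 0.0106 = 0.9894

0.9894


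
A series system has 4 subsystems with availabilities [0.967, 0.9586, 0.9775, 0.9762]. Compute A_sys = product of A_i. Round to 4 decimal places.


Subsystems: [0.967, 0.9586, 0.9775, 0.9762]
After subsystem 1 (A=0.967): product = 0.967
After subsystem 2 (A=0.9586): product = 0.927
After subsystem 3 (A=0.9775): product = 0.9061
After subsystem 4 (A=0.9762): product = 0.8845
A_sys = 0.8845

0.8845


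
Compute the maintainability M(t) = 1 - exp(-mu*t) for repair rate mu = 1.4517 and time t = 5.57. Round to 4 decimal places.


mu = 1.4517, t = 5.57
mu * t = 1.4517 * 5.57 = 8.086
exp(-8.086) = 0.0003
M(t) = 1 - 0.0003
M(t) = 0.9997

0.9997


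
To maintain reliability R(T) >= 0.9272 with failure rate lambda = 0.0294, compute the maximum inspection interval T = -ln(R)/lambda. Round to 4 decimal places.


R_target = 0.9272
lambda = 0.0294
-ln(0.9272) = 0.0756
T = 0.0756 / 0.0294
T = 2.571

2.571


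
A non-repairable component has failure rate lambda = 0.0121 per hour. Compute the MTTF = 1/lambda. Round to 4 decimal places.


lambda = 0.0121
MTTF = 1 / 0.0121
MTTF = 82.6446

82.6446


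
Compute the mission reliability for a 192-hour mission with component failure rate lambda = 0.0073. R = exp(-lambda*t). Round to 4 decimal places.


lambda = 0.0073
mission_time = 192
lambda * t = 0.0073 * 192 = 1.4016
R = exp(-1.4016)
R = 0.2462

0.2462


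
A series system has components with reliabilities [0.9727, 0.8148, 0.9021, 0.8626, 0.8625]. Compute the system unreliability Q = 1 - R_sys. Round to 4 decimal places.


Components: [0.9727, 0.8148, 0.9021, 0.8626, 0.8625]
After component 1: product = 0.9727
After component 2: product = 0.7926
After component 3: product = 0.715
After component 4: product = 0.6167
After component 5: product = 0.5319
R_sys = 0.5319
Q = 1 - 0.5319 = 0.4681

0.4681


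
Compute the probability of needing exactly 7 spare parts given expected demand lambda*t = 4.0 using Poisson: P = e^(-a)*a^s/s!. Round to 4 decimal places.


a = 4.0, s = 7
e^(-a) = e^(-4.0) = 0.0183
a^s = 4.0^7 = 16384.0
s! = 5040
P = 0.0183 * 16384.0 / 5040
P = 0.0595

0.0595


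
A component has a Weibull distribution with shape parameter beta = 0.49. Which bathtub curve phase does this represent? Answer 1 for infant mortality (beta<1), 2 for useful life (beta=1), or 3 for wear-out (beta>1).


beta = 0.49
Compare beta to 1:
beta < 1 => infant mortality (phase 1)
beta = 1 => useful life (phase 2)
beta > 1 => wear-out (phase 3)
Since beta = 0.49, this is infant mortality (decreasing failure rate)
Phase = 1

1


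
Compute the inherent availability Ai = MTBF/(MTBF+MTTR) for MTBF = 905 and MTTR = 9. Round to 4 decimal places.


MTBF = 905
MTTR = 9
MTBF + MTTR = 914
Ai = 905 / 914
Ai = 0.9902

0.9902


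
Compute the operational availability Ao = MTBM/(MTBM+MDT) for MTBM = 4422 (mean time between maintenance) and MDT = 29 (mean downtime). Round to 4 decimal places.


MTBM = 4422
MDT = 29
MTBM + MDT = 4451
Ao = 4422 / 4451
Ao = 0.9935

0.9935


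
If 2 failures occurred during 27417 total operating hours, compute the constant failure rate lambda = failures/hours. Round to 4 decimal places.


failures = 2
total_hours = 27417
lambda = 2 / 27417
lambda = 0.0001

0.0001


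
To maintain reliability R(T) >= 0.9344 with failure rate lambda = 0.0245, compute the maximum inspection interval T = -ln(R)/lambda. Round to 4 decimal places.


R_target = 0.9344
lambda = 0.0245
-ln(0.9344) = 0.0679
T = 0.0679 / 0.0245
T = 2.7694

2.7694


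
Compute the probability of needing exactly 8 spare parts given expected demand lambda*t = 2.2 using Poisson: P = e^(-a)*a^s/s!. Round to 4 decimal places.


a = 2.2, s = 8
e^(-a) = e^(-2.2) = 0.1108
a^s = 2.2^8 = 548.7587
s! = 40320
P = 0.1108 * 548.7587 / 40320
P = 0.0015

0.0015


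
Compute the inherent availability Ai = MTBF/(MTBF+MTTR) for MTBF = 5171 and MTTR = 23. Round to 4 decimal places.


MTBF = 5171
MTTR = 23
MTBF + MTTR = 5194
Ai = 5171 / 5194
Ai = 0.9956

0.9956


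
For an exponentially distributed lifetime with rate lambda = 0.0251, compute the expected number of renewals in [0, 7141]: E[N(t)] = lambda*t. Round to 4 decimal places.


lambda = 0.0251
t = 7141
E[N(t)] = lambda * t
E[N(t)] = 0.0251 * 7141
E[N(t)] = 179.2391

179.2391


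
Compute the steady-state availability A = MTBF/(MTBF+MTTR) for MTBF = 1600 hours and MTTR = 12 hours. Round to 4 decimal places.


MTBF = 1600
MTTR = 12
MTBF + MTTR = 1612
A = 1600 / 1612
A = 0.9926

0.9926


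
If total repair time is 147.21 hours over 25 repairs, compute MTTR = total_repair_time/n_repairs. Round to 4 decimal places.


total_repair_time = 147.21
n_repairs = 25
MTTR = 147.21 / 25
MTTR = 5.8884

5.8884


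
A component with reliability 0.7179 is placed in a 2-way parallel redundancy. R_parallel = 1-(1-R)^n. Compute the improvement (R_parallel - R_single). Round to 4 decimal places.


R_single = 0.7179, n = 2
1 - R_single = 0.2821
(1 - R_single)^n = 0.2821^2 = 0.0796
R_parallel = 1 - 0.0796 = 0.9204
Improvement = 0.9204 - 0.7179
Improvement = 0.2025

0.2025


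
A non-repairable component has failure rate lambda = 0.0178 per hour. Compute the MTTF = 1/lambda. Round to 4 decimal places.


lambda = 0.0178
MTTF = 1 / 0.0178
MTTF = 56.1798

56.1798


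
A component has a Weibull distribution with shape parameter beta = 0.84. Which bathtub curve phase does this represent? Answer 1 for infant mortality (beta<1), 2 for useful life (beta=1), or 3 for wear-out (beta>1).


beta = 0.84
Compare beta to 1:
beta < 1 => infant mortality (phase 1)
beta = 1 => useful life (phase 2)
beta > 1 => wear-out (phase 3)
Since beta = 0.84, this is infant mortality (decreasing failure rate)
Phase = 1

1


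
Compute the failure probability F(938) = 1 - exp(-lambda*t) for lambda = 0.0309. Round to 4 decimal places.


lambda = 0.0309, t = 938
lambda * t = 28.9842
exp(-28.9842) = 0.0
F(t) = 1 - 0.0
F(t) = 1.0

1.0


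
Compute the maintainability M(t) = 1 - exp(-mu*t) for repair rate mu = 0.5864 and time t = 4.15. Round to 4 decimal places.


mu = 0.5864, t = 4.15
mu * t = 0.5864 * 4.15 = 2.4336
exp(-2.4336) = 0.0877
M(t) = 1 - 0.0877
M(t) = 0.9123

0.9123


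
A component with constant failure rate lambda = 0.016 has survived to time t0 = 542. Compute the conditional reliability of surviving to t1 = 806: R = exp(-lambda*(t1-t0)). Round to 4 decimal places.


lambda = 0.016
t0 = 542, t1 = 806
t1 - t0 = 264
lambda * (t1-t0) = 0.016 * 264 = 4.224
R = exp(-4.224)
R = 0.0146

0.0146


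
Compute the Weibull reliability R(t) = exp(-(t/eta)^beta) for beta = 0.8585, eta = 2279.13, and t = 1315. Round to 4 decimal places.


beta = 0.8585, eta = 2279.13, t = 1315
t/eta = 1315 / 2279.13 = 0.577
(t/eta)^beta = 0.577^0.8585 = 0.6237
R(t) = exp(-0.6237)
R(t) = 0.536

0.536


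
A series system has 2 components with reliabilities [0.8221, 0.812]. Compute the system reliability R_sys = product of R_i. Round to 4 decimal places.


Components: [0.8221, 0.812]
After component 1 (R=0.8221): product = 0.8221
After component 2 (R=0.812): product = 0.6675
R_sys = 0.6675

0.6675


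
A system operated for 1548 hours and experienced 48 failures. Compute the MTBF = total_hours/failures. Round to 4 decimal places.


total_hours = 1548
failures = 48
MTBF = 1548 / 48
MTBF = 32.25

32.25


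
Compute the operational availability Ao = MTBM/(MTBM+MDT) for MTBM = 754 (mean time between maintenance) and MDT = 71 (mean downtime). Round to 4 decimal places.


MTBM = 754
MDT = 71
MTBM + MDT = 825
Ao = 754 / 825
Ao = 0.9139

0.9139


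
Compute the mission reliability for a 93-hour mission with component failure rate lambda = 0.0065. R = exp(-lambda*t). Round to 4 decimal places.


lambda = 0.0065
mission_time = 93
lambda * t = 0.0065 * 93 = 0.6045
R = exp(-0.6045)
R = 0.5463

0.5463


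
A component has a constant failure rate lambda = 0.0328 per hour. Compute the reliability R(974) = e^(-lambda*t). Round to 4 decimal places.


lambda = 0.0328
t = 974
lambda * t = 31.9472
R(t) = e^(-31.9472)
R(t) = 0.0

0.0


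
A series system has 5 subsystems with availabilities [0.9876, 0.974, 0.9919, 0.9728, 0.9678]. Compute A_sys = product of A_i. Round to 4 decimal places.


Subsystems: [0.9876, 0.974, 0.9919, 0.9728, 0.9678]
After subsystem 1 (A=0.9876): product = 0.9876
After subsystem 2 (A=0.974): product = 0.9619
After subsystem 3 (A=0.9919): product = 0.9541
After subsystem 4 (A=0.9728): product = 0.9282
After subsystem 5 (A=0.9678): product = 0.8983
A_sys = 0.8983

0.8983


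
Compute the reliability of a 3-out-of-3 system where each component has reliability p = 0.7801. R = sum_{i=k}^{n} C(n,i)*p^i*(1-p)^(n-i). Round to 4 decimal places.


k = 3, n = 3, p = 0.7801
i=3: C(3,3)=1 * 0.7801^3 * 0.2199^0 = 0.4747
R = sum of terms = 0.4747

0.4747


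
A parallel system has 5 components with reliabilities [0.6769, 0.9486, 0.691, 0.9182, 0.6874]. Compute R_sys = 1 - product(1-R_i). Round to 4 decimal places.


Components: [0.6769, 0.9486, 0.691, 0.9182, 0.6874]
(1 - 0.6769) = 0.3231, running product = 0.3231
(1 - 0.9486) = 0.0514, running product = 0.0166
(1 - 0.691) = 0.309, running product = 0.0051
(1 - 0.9182) = 0.0818, running product = 0.0004
(1 - 0.6874) = 0.3126, running product = 0.0001
Product of (1-R_i) = 0.0001
R_sys = 1 - 0.0001 = 0.9999

0.9999


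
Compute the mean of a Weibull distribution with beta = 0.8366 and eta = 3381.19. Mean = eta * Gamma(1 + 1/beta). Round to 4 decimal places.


beta = 0.8366, eta = 3381.19
1/beta = 1.1953
1 + 1/beta = 2.1953
Gamma(2.1953) = 1.099
Mean = 3381.19 * 1.099
Mean = 3715.9379

3715.9379


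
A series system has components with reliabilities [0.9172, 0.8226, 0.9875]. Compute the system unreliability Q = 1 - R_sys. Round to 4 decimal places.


Components: [0.9172, 0.8226, 0.9875]
After component 1: product = 0.9172
After component 2: product = 0.7545
After component 3: product = 0.7451
R_sys = 0.7451
Q = 1 - 0.7451 = 0.2549

0.2549


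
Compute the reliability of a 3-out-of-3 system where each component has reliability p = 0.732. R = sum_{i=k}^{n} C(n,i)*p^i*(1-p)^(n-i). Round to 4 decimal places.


k = 3, n = 3, p = 0.732
i=3: C(3,3)=1 * 0.732^3 * 0.268^0 = 0.3922
R = sum of terms = 0.3922

0.3922


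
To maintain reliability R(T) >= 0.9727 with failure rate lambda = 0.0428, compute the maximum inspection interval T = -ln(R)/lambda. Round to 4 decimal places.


R_target = 0.9727
lambda = 0.0428
-ln(0.9727) = 0.0277
T = 0.0277 / 0.0428
T = 0.6467

0.6467


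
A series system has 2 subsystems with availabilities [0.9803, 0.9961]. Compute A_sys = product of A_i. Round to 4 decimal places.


Subsystems: [0.9803, 0.9961]
After subsystem 1 (A=0.9803): product = 0.9803
After subsystem 2 (A=0.9961): product = 0.9765
A_sys = 0.9765

0.9765


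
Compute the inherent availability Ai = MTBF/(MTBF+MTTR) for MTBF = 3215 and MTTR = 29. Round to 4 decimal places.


MTBF = 3215
MTTR = 29
MTBF + MTTR = 3244
Ai = 3215 / 3244
Ai = 0.9911

0.9911


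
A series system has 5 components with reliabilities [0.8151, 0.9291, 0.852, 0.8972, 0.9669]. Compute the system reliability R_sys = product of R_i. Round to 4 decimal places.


Components: [0.8151, 0.9291, 0.852, 0.8972, 0.9669]
After component 1 (R=0.8151): product = 0.8151
After component 2 (R=0.9291): product = 0.7573
After component 3 (R=0.852): product = 0.6452
After component 4 (R=0.8972): product = 0.5789
After component 5 (R=0.9669): product = 0.5597
R_sys = 0.5597

0.5597


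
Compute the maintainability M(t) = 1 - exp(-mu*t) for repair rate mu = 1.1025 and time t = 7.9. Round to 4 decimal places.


mu = 1.1025, t = 7.9
mu * t = 1.1025 * 7.9 = 8.7098
exp(-8.7098) = 0.0002
M(t) = 1 - 0.0002
M(t) = 0.9998

0.9998


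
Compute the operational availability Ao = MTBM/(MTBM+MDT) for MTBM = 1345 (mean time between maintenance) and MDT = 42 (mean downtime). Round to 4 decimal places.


MTBM = 1345
MDT = 42
MTBM + MDT = 1387
Ao = 1345 / 1387
Ao = 0.9697

0.9697


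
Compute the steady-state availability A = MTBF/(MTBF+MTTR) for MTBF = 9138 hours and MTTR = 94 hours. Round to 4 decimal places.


MTBF = 9138
MTTR = 94
MTBF + MTTR = 9232
A = 9138 / 9232
A = 0.9898

0.9898


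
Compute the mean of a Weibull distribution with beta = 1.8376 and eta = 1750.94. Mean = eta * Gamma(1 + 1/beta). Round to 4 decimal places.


beta = 1.8376, eta = 1750.94
1/beta = 0.5442
1 + 1/beta = 1.5442
Gamma(1.5442) = 0.8885
Mean = 1750.94 * 0.8885
Mean = 1555.6351

1555.6351


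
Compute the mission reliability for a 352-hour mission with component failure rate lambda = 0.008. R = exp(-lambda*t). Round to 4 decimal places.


lambda = 0.008
mission_time = 352
lambda * t = 0.008 * 352 = 2.816
R = exp(-2.816)
R = 0.0598

0.0598


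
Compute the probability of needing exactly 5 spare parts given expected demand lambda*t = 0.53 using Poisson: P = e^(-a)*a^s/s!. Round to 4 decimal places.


a = 0.53, s = 5
e^(-a) = e^(-0.53) = 0.5886
a^s = 0.53^5 = 0.0418
s! = 120
P = 0.5886 * 0.0418 / 120
P = 0.0002

0.0002


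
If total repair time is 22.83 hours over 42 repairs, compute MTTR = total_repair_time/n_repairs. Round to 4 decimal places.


total_repair_time = 22.83
n_repairs = 42
MTTR = 22.83 / 42
MTTR = 0.5436

0.5436


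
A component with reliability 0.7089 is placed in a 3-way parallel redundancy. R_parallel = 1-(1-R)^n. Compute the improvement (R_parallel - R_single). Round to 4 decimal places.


R_single = 0.7089, n = 3
1 - R_single = 0.2911
(1 - R_single)^n = 0.2911^3 = 0.0247
R_parallel = 1 - 0.0247 = 0.9753
Improvement = 0.9753 - 0.7089
Improvement = 0.2664

0.2664


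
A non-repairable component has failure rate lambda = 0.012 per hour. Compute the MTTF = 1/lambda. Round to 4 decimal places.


lambda = 0.012
MTTF = 1 / 0.012
MTTF = 83.3333

83.3333


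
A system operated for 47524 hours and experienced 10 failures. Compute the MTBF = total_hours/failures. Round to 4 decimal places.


total_hours = 47524
failures = 10
MTBF = 47524 / 10
MTBF = 4752.4

4752.4


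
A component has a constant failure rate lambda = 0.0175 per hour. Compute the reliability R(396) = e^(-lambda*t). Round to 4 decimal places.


lambda = 0.0175
t = 396
lambda * t = 6.93
R(t) = e^(-6.93)
R(t) = 0.001

0.001


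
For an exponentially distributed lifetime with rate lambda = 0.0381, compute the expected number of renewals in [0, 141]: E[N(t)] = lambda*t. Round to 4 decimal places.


lambda = 0.0381
t = 141
E[N(t)] = lambda * t
E[N(t)] = 0.0381 * 141
E[N(t)] = 5.3721

5.3721


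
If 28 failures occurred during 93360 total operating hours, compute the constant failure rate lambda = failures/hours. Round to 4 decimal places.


failures = 28
total_hours = 93360
lambda = 28 / 93360
lambda = 0.0003

0.0003


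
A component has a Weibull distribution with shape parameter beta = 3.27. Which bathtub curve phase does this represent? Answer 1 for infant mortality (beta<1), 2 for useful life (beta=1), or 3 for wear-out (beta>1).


beta = 3.27
Compare beta to 1:
beta < 1 => infant mortality (phase 1)
beta = 1 => useful life (phase 2)
beta > 1 => wear-out (phase 3)
Since beta = 3.27, this is wear-out (increasing failure rate)
Phase = 3

3


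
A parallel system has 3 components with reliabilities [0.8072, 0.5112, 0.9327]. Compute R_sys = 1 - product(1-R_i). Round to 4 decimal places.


Components: [0.8072, 0.5112, 0.9327]
(1 - 0.8072) = 0.1928, running product = 0.1928
(1 - 0.5112) = 0.4888, running product = 0.0942
(1 - 0.9327) = 0.0673, running product = 0.0063
Product of (1-R_i) = 0.0063
R_sys = 1 - 0.0063 = 0.9937

0.9937


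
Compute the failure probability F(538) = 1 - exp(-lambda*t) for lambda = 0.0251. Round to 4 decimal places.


lambda = 0.0251, t = 538
lambda * t = 13.5038
exp(-13.5038) = 0.0
F(t) = 1 - 0.0
F(t) = 1.0

1.0


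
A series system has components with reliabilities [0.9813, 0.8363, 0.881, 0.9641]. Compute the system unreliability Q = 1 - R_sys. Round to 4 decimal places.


Components: [0.9813, 0.8363, 0.881, 0.9641]
After component 1: product = 0.9813
After component 2: product = 0.8207
After component 3: product = 0.723
After component 4: product = 0.697
R_sys = 0.697
Q = 1 - 0.697 = 0.303

0.303


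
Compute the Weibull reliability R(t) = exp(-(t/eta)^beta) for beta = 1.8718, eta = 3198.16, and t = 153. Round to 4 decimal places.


beta = 1.8718, eta = 3198.16, t = 153
t/eta = 153 / 3198.16 = 0.0478
(t/eta)^beta = 0.0478^1.8718 = 0.0034
R(t) = exp(-0.0034)
R(t) = 0.9966

0.9966
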